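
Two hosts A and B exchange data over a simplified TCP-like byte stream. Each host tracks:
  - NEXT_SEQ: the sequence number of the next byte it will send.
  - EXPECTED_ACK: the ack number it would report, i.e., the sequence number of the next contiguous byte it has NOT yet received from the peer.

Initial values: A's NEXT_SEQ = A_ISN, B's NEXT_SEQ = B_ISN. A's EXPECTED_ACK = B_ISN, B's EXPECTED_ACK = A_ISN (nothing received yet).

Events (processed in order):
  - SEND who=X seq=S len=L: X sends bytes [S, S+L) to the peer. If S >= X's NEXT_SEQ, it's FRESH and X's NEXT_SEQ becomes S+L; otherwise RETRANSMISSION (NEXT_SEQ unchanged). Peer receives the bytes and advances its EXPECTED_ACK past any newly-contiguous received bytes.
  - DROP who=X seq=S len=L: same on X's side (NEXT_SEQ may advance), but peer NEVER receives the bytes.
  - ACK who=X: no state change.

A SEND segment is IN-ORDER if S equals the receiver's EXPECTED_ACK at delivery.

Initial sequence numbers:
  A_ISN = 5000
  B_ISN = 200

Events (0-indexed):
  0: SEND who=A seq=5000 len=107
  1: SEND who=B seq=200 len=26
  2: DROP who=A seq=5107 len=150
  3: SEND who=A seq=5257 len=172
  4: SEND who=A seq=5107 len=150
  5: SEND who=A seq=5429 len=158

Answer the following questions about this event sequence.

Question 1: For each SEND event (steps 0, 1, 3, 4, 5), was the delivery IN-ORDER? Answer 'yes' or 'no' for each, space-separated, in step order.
Answer: yes yes no yes yes

Derivation:
Step 0: SEND seq=5000 -> in-order
Step 1: SEND seq=200 -> in-order
Step 3: SEND seq=5257 -> out-of-order
Step 4: SEND seq=5107 -> in-order
Step 5: SEND seq=5429 -> in-order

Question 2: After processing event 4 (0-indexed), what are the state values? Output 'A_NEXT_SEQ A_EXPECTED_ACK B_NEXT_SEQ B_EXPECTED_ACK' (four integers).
After event 0: A_seq=5107 A_ack=200 B_seq=200 B_ack=5107
After event 1: A_seq=5107 A_ack=226 B_seq=226 B_ack=5107
After event 2: A_seq=5257 A_ack=226 B_seq=226 B_ack=5107
After event 3: A_seq=5429 A_ack=226 B_seq=226 B_ack=5107
After event 4: A_seq=5429 A_ack=226 B_seq=226 B_ack=5429

5429 226 226 5429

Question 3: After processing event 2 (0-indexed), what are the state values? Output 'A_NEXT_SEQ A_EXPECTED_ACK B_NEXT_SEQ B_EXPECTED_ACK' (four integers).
After event 0: A_seq=5107 A_ack=200 B_seq=200 B_ack=5107
After event 1: A_seq=5107 A_ack=226 B_seq=226 B_ack=5107
After event 2: A_seq=5257 A_ack=226 B_seq=226 B_ack=5107

5257 226 226 5107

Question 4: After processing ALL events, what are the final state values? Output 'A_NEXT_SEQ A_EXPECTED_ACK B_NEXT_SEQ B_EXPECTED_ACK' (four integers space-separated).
Answer: 5587 226 226 5587

Derivation:
After event 0: A_seq=5107 A_ack=200 B_seq=200 B_ack=5107
After event 1: A_seq=5107 A_ack=226 B_seq=226 B_ack=5107
After event 2: A_seq=5257 A_ack=226 B_seq=226 B_ack=5107
After event 3: A_seq=5429 A_ack=226 B_seq=226 B_ack=5107
After event 4: A_seq=5429 A_ack=226 B_seq=226 B_ack=5429
After event 5: A_seq=5587 A_ack=226 B_seq=226 B_ack=5587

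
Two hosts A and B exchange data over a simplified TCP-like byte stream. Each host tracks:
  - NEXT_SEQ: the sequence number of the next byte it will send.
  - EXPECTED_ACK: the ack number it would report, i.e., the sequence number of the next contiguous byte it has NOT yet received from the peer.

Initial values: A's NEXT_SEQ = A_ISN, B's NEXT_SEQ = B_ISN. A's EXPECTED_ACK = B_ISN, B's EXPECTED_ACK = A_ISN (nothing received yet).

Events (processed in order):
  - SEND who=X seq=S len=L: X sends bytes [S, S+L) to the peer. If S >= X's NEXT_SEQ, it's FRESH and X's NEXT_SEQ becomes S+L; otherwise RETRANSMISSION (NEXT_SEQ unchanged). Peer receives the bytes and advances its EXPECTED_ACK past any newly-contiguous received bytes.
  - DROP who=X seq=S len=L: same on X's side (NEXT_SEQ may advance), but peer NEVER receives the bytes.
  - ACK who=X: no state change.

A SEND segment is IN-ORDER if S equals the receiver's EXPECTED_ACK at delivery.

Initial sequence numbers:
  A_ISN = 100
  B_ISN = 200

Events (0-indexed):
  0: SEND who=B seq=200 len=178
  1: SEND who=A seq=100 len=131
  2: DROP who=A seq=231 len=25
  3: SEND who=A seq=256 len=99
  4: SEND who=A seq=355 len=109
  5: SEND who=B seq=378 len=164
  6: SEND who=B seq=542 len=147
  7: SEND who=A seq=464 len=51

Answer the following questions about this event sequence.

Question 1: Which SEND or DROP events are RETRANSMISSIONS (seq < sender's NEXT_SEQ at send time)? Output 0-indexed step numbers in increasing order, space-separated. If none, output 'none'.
Answer: none

Derivation:
Step 0: SEND seq=200 -> fresh
Step 1: SEND seq=100 -> fresh
Step 2: DROP seq=231 -> fresh
Step 3: SEND seq=256 -> fresh
Step 4: SEND seq=355 -> fresh
Step 5: SEND seq=378 -> fresh
Step 6: SEND seq=542 -> fresh
Step 7: SEND seq=464 -> fresh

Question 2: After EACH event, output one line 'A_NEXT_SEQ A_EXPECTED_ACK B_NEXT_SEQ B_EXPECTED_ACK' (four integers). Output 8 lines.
100 378 378 100
231 378 378 231
256 378 378 231
355 378 378 231
464 378 378 231
464 542 542 231
464 689 689 231
515 689 689 231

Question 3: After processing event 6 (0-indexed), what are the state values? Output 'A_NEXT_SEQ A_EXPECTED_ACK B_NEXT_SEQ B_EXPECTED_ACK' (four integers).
After event 0: A_seq=100 A_ack=378 B_seq=378 B_ack=100
After event 1: A_seq=231 A_ack=378 B_seq=378 B_ack=231
After event 2: A_seq=256 A_ack=378 B_seq=378 B_ack=231
After event 3: A_seq=355 A_ack=378 B_seq=378 B_ack=231
After event 4: A_seq=464 A_ack=378 B_seq=378 B_ack=231
After event 5: A_seq=464 A_ack=542 B_seq=542 B_ack=231
After event 6: A_seq=464 A_ack=689 B_seq=689 B_ack=231

464 689 689 231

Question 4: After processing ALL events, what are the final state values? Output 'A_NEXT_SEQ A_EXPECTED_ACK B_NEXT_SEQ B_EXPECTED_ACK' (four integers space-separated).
After event 0: A_seq=100 A_ack=378 B_seq=378 B_ack=100
After event 1: A_seq=231 A_ack=378 B_seq=378 B_ack=231
After event 2: A_seq=256 A_ack=378 B_seq=378 B_ack=231
After event 3: A_seq=355 A_ack=378 B_seq=378 B_ack=231
After event 4: A_seq=464 A_ack=378 B_seq=378 B_ack=231
After event 5: A_seq=464 A_ack=542 B_seq=542 B_ack=231
After event 6: A_seq=464 A_ack=689 B_seq=689 B_ack=231
After event 7: A_seq=515 A_ack=689 B_seq=689 B_ack=231

Answer: 515 689 689 231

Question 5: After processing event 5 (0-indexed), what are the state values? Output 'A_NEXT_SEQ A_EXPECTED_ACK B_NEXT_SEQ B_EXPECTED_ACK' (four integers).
After event 0: A_seq=100 A_ack=378 B_seq=378 B_ack=100
After event 1: A_seq=231 A_ack=378 B_seq=378 B_ack=231
After event 2: A_seq=256 A_ack=378 B_seq=378 B_ack=231
After event 3: A_seq=355 A_ack=378 B_seq=378 B_ack=231
After event 4: A_seq=464 A_ack=378 B_seq=378 B_ack=231
After event 5: A_seq=464 A_ack=542 B_seq=542 B_ack=231

464 542 542 231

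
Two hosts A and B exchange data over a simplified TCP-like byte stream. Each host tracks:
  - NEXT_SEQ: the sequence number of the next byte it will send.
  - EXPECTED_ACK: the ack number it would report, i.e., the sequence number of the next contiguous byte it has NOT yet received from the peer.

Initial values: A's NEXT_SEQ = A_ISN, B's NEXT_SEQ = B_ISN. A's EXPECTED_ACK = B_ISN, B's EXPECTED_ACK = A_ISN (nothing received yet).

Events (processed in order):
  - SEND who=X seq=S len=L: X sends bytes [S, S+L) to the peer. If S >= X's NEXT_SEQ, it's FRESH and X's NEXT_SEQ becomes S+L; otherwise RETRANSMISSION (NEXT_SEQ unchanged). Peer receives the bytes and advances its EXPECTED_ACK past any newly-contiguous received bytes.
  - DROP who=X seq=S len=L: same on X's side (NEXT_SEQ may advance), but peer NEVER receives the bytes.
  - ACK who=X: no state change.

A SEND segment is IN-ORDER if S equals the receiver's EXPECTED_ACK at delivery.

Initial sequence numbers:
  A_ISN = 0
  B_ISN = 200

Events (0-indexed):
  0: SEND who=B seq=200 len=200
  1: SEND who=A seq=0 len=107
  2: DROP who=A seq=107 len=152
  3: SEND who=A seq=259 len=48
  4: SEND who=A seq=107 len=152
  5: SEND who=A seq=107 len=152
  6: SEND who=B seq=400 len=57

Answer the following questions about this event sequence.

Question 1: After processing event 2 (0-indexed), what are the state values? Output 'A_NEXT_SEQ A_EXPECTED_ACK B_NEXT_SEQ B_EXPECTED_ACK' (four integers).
After event 0: A_seq=0 A_ack=400 B_seq=400 B_ack=0
After event 1: A_seq=107 A_ack=400 B_seq=400 B_ack=107
After event 2: A_seq=259 A_ack=400 B_seq=400 B_ack=107

259 400 400 107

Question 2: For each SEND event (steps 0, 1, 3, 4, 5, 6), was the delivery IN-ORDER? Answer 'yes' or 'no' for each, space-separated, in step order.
Answer: yes yes no yes no yes

Derivation:
Step 0: SEND seq=200 -> in-order
Step 1: SEND seq=0 -> in-order
Step 3: SEND seq=259 -> out-of-order
Step 4: SEND seq=107 -> in-order
Step 5: SEND seq=107 -> out-of-order
Step 6: SEND seq=400 -> in-order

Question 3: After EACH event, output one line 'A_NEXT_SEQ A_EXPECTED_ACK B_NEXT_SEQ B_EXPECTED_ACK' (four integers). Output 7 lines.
0 400 400 0
107 400 400 107
259 400 400 107
307 400 400 107
307 400 400 307
307 400 400 307
307 457 457 307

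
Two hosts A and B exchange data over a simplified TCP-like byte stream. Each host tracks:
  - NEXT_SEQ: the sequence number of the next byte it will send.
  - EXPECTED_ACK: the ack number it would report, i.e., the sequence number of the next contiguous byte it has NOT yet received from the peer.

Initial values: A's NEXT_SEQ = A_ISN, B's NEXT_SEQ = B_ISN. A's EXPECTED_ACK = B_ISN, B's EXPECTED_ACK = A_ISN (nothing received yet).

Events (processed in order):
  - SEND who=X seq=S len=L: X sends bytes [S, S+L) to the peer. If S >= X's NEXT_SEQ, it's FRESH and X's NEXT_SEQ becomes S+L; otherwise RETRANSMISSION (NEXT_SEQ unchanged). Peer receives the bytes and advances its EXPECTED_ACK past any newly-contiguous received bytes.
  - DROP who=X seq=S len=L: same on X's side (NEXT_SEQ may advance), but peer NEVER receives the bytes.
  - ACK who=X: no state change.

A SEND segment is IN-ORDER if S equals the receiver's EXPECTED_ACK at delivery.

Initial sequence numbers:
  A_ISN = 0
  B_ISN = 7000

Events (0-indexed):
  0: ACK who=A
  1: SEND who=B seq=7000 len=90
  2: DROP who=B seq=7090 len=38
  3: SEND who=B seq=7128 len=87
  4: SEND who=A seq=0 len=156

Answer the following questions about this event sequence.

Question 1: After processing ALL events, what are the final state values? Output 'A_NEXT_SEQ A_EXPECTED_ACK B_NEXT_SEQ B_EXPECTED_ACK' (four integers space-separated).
Answer: 156 7090 7215 156

Derivation:
After event 0: A_seq=0 A_ack=7000 B_seq=7000 B_ack=0
After event 1: A_seq=0 A_ack=7090 B_seq=7090 B_ack=0
After event 2: A_seq=0 A_ack=7090 B_seq=7128 B_ack=0
After event 3: A_seq=0 A_ack=7090 B_seq=7215 B_ack=0
After event 4: A_seq=156 A_ack=7090 B_seq=7215 B_ack=156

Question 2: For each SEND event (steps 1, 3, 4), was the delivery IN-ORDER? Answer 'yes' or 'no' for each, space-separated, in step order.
Answer: yes no yes

Derivation:
Step 1: SEND seq=7000 -> in-order
Step 3: SEND seq=7128 -> out-of-order
Step 4: SEND seq=0 -> in-order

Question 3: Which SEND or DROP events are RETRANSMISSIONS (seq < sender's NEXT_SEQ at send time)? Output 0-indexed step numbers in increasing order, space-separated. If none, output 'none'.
Step 1: SEND seq=7000 -> fresh
Step 2: DROP seq=7090 -> fresh
Step 3: SEND seq=7128 -> fresh
Step 4: SEND seq=0 -> fresh

Answer: none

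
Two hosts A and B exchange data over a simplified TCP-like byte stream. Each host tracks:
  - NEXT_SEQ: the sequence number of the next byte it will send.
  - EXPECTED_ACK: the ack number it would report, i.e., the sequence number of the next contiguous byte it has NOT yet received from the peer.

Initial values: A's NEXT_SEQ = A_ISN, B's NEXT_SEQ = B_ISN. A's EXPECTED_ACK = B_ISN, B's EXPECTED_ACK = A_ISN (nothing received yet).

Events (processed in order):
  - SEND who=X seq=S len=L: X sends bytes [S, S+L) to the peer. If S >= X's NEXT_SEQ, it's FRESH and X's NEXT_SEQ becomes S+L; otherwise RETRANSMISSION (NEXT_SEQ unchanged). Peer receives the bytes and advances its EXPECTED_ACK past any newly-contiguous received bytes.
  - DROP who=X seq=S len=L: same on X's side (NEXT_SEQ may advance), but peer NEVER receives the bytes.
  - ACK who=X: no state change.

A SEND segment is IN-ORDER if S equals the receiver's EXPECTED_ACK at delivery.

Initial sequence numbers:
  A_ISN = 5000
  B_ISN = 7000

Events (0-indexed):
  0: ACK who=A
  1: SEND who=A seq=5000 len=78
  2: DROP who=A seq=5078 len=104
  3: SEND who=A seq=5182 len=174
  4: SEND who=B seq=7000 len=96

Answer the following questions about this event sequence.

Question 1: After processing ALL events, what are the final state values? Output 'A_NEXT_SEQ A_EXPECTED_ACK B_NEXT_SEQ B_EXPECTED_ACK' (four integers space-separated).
Answer: 5356 7096 7096 5078

Derivation:
After event 0: A_seq=5000 A_ack=7000 B_seq=7000 B_ack=5000
After event 1: A_seq=5078 A_ack=7000 B_seq=7000 B_ack=5078
After event 2: A_seq=5182 A_ack=7000 B_seq=7000 B_ack=5078
After event 3: A_seq=5356 A_ack=7000 B_seq=7000 B_ack=5078
After event 4: A_seq=5356 A_ack=7096 B_seq=7096 B_ack=5078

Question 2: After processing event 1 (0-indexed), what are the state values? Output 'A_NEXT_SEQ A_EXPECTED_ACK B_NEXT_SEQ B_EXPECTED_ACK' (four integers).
After event 0: A_seq=5000 A_ack=7000 B_seq=7000 B_ack=5000
After event 1: A_seq=5078 A_ack=7000 B_seq=7000 B_ack=5078

5078 7000 7000 5078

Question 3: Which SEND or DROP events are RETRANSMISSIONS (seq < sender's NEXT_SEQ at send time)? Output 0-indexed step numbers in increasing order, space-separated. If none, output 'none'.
Step 1: SEND seq=5000 -> fresh
Step 2: DROP seq=5078 -> fresh
Step 3: SEND seq=5182 -> fresh
Step 4: SEND seq=7000 -> fresh

Answer: none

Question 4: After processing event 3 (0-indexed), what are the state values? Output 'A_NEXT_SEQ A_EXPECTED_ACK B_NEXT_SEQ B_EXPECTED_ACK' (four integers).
After event 0: A_seq=5000 A_ack=7000 B_seq=7000 B_ack=5000
After event 1: A_seq=5078 A_ack=7000 B_seq=7000 B_ack=5078
After event 2: A_seq=5182 A_ack=7000 B_seq=7000 B_ack=5078
After event 3: A_seq=5356 A_ack=7000 B_seq=7000 B_ack=5078

5356 7000 7000 5078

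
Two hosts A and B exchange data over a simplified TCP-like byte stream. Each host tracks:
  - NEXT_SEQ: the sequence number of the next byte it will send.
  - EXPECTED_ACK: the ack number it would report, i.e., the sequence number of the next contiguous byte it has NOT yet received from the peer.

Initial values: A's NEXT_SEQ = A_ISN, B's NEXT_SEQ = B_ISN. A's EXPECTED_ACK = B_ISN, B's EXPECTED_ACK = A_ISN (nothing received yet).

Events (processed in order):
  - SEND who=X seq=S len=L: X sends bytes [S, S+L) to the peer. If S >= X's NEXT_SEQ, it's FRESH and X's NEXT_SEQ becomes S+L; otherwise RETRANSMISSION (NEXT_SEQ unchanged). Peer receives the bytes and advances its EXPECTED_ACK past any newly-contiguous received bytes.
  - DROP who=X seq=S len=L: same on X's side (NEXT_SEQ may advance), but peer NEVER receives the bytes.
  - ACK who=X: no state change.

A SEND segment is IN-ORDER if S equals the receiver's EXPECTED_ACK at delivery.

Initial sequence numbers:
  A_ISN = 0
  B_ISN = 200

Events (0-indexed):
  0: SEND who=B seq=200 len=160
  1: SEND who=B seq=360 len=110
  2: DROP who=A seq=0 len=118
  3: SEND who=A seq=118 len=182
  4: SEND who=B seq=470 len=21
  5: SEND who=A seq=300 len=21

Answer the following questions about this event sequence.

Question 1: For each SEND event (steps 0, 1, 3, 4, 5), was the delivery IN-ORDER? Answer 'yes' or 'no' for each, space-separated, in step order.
Answer: yes yes no yes no

Derivation:
Step 0: SEND seq=200 -> in-order
Step 1: SEND seq=360 -> in-order
Step 3: SEND seq=118 -> out-of-order
Step 4: SEND seq=470 -> in-order
Step 5: SEND seq=300 -> out-of-order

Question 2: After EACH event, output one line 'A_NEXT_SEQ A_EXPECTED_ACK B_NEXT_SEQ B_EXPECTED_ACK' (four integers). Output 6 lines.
0 360 360 0
0 470 470 0
118 470 470 0
300 470 470 0
300 491 491 0
321 491 491 0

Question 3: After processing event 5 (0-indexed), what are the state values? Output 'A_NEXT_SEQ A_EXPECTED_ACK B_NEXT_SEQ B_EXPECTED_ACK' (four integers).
After event 0: A_seq=0 A_ack=360 B_seq=360 B_ack=0
After event 1: A_seq=0 A_ack=470 B_seq=470 B_ack=0
After event 2: A_seq=118 A_ack=470 B_seq=470 B_ack=0
After event 3: A_seq=300 A_ack=470 B_seq=470 B_ack=0
After event 4: A_seq=300 A_ack=491 B_seq=491 B_ack=0
After event 5: A_seq=321 A_ack=491 B_seq=491 B_ack=0

321 491 491 0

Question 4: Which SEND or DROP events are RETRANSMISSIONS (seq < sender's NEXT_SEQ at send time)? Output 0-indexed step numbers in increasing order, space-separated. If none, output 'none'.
Step 0: SEND seq=200 -> fresh
Step 1: SEND seq=360 -> fresh
Step 2: DROP seq=0 -> fresh
Step 3: SEND seq=118 -> fresh
Step 4: SEND seq=470 -> fresh
Step 5: SEND seq=300 -> fresh

Answer: none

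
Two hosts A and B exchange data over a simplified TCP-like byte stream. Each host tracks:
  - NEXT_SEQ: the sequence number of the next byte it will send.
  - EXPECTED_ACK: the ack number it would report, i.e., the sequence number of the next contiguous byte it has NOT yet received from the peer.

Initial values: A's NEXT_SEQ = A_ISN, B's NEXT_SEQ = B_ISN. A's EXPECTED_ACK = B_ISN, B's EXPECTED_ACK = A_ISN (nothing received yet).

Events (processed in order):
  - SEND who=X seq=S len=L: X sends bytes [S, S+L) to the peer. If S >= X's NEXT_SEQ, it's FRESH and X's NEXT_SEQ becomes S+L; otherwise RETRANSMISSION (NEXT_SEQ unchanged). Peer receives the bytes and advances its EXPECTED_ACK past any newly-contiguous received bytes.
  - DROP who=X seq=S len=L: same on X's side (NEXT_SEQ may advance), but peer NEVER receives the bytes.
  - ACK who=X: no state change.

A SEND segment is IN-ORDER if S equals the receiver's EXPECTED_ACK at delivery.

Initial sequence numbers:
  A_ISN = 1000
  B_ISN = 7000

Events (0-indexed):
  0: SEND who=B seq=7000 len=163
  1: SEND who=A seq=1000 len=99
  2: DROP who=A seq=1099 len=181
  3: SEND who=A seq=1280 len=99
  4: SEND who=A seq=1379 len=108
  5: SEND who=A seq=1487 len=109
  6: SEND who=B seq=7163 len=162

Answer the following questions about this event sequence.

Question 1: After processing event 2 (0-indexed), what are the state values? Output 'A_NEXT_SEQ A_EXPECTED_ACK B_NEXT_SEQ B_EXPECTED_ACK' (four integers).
After event 0: A_seq=1000 A_ack=7163 B_seq=7163 B_ack=1000
After event 1: A_seq=1099 A_ack=7163 B_seq=7163 B_ack=1099
After event 2: A_seq=1280 A_ack=7163 B_seq=7163 B_ack=1099

1280 7163 7163 1099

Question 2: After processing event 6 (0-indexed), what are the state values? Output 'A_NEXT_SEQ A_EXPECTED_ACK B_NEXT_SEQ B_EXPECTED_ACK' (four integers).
After event 0: A_seq=1000 A_ack=7163 B_seq=7163 B_ack=1000
After event 1: A_seq=1099 A_ack=7163 B_seq=7163 B_ack=1099
After event 2: A_seq=1280 A_ack=7163 B_seq=7163 B_ack=1099
After event 3: A_seq=1379 A_ack=7163 B_seq=7163 B_ack=1099
After event 4: A_seq=1487 A_ack=7163 B_seq=7163 B_ack=1099
After event 5: A_seq=1596 A_ack=7163 B_seq=7163 B_ack=1099
After event 6: A_seq=1596 A_ack=7325 B_seq=7325 B_ack=1099

1596 7325 7325 1099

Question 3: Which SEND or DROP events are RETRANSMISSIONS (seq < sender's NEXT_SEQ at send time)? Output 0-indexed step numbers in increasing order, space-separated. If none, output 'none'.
Step 0: SEND seq=7000 -> fresh
Step 1: SEND seq=1000 -> fresh
Step 2: DROP seq=1099 -> fresh
Step 3: SEND seq=1280 -> fresh
Step 4: SEND seq=1379 -> fresh
Step 5: SEND seq=1487 -> fresh
Step 6: SEND seq=7163 -> fresh

Answer: none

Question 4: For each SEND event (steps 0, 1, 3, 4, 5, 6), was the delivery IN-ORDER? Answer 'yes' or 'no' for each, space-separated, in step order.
Answer: yes yes no no no yes

Derivation:
Step 0: SEND seq=7000 -> in-order
Step 1: SEND seq=1000 -> in-order
Step 3: SEND seq=1280 -> out-of-order
Step 4: SEND seq=1379 -> out-of-order
Step 5: SEND seq=1487 -> out-of-order
Step 6: SEND seq=7163 -> in-order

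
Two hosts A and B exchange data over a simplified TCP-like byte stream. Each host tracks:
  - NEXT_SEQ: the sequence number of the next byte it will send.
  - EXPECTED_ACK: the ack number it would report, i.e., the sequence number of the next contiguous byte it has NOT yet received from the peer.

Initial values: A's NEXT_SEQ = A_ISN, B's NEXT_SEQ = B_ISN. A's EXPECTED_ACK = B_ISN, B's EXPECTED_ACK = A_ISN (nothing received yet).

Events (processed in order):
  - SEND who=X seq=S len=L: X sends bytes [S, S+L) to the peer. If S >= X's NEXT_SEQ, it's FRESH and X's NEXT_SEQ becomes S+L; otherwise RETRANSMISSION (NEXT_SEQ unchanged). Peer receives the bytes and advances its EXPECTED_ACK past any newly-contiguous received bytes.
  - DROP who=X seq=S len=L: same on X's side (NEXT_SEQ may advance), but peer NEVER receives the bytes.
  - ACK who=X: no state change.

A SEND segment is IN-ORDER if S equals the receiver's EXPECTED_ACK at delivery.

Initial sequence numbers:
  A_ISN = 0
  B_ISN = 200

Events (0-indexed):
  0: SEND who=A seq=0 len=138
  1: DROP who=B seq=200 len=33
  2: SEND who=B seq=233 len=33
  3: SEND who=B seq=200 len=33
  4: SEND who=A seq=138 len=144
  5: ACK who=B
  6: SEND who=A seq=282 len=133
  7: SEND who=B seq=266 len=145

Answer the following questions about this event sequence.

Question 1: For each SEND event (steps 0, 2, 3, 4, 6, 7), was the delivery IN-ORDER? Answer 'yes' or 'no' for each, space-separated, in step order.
Answer: yes no yes yes yes yes

Derivation:
Step 0: SEND seq=0 -> in-order
Step 2: SEND seq=233 -> out-of-order
Step 3: SEND seq=200 -> in-order
Step 4: SEND seq=138 -> in-order
Step 6: SEND seq=282 -> in-order
Step 7: SEND seq=266 -> in-order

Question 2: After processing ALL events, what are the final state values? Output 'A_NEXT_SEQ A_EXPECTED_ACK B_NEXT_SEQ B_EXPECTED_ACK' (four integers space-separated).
Answer: 415 411 411 415

Derivation:
After event 0: A_seq=138 A_ack=200 B_seq=200 B_ack=138
After event 1: A_seq=138 A_ack=200 B_seq=233 B_ack=138
After event 2: A_seq=138 A_ack=200 B_seq=266 B_ack=138
After event 3: A_seq=138 A_ack=266 B_seq=266 B_ack=138
After event 4: A_seq=282 A_ack=266 B_seq=266 B_ack=282
After event 5: A_seq=282 A_ack=266 B_seq=266 B_ack=282
After event 6: A_seq=415 A_ack=266 B_seq=266 B_ack=415
After event 7: A_seq=415 A_ack=411 B_seq=411 B_ack=415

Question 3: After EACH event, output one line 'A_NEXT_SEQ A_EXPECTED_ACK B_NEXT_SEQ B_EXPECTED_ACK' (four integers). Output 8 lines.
138 200 200 138
138 200 233 138
138 200 266 138
138 266 266 138
282 266 266 282
282 266 266 282
415 266 266 415
415 411 411 415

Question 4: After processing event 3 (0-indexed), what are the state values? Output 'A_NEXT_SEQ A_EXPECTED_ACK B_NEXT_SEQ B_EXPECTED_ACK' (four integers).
After event 0: A_seq=138 A_ack=200 B_seq=200 B_ack=138
After event 1: A_seq=138 A_ack=200 B_seq=233 B_ack=138
After event 2: A_seq=138 A_ack=200 B_seq=266 B_ack=138
After event 3: A_seq=138 A_ack=266 B_seq=266 B_ack=138

138 266 266 138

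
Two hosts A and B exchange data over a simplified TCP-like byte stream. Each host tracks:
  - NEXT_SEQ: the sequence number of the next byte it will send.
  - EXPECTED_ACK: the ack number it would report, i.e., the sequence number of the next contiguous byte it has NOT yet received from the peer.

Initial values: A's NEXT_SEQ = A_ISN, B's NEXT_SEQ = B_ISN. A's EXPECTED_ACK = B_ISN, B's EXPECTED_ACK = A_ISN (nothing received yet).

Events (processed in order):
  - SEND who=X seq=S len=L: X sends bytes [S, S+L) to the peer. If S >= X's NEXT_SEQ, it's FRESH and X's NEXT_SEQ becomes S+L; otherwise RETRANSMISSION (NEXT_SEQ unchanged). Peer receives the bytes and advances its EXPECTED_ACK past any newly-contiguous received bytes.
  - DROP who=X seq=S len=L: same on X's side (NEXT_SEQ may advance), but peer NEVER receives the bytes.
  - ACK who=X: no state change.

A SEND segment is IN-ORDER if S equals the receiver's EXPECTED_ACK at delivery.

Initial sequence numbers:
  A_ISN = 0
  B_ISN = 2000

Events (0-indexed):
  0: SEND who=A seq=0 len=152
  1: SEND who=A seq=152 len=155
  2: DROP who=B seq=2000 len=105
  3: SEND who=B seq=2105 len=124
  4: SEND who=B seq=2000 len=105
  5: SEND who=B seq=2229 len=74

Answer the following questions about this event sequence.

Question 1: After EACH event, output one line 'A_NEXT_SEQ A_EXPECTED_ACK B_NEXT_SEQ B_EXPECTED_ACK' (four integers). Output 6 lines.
152 2000 2000 152
307 2000 2000 307
307 2000 2105 307
307 2000 2229 307
307 2229 2229 307
307 2303 2303 307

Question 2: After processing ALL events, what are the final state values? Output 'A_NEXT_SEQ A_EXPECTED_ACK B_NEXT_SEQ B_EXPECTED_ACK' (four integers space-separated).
Answer: 307 2303 2303 307

Derivation:
After event 0: A_seq=152 A_ack=2000 B_seq=2000 B_ack=152
After event 1: A_seq=307 A_ack=2000 B_seq=2000 B_ack=307
After event 2: A_seq=307 A_ack=2000 B_seq=2105 B_ack=307
After event 3: A_seq=307 A_ack=2000 B_seq=2229 B_ack=307
After event 4: A_seq=307 A_ack=2229 B_seq=2229 B_ack=307
After event 5: A_seq=307 A_ack=2303 B_seq=2303 B_ack=307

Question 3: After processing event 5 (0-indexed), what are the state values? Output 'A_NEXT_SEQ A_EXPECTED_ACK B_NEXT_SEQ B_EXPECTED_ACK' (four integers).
After event 0: A_seq=152 A_ack=2000 B_seq=2000 B_ack=152
After event 1: A_seq=307 A_ack=2000 B_seq=2000 B_ack=307
After event 2: A_seq=307 A_ack=2000 B_seq=2105 B_ack=307
After event 3: A_seq=307 A_ack=2000 B_seq=2229 B_ack=307
After event 4: A_seq=307 A_ack=2229 B_seq=2229 B_ack=307
After event 5: A_seq=307 A_ack=2303 B_seq=2303 B_ack=307

307 2303 2303 307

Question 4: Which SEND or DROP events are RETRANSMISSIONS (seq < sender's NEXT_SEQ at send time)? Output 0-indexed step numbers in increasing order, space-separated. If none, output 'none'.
Answer: 4

Derivation:
Step 0: SEND seq=0 -> fresh
Step 1: SEND seq=152 -> fresh
Step 2: DROP seq=2000 -> fresh
Step 3: SEND seq=2105 -> fresh
Step 4: SEND seq=2000 -> retransmit
Step 5: SEND seq=2229 -> fresh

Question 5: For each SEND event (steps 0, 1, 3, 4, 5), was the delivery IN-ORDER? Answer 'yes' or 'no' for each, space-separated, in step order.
Step 0: SEND seq=0 -> in-order
Step 1: SEND seq=152 -> in-order
Step 3: SEND seq=2105 -> out-of-order
Step 4: SEND seq=2000 -> in-order
Step 5: SEND seq=2229 -> in-order

Answer: yes yes no yes yes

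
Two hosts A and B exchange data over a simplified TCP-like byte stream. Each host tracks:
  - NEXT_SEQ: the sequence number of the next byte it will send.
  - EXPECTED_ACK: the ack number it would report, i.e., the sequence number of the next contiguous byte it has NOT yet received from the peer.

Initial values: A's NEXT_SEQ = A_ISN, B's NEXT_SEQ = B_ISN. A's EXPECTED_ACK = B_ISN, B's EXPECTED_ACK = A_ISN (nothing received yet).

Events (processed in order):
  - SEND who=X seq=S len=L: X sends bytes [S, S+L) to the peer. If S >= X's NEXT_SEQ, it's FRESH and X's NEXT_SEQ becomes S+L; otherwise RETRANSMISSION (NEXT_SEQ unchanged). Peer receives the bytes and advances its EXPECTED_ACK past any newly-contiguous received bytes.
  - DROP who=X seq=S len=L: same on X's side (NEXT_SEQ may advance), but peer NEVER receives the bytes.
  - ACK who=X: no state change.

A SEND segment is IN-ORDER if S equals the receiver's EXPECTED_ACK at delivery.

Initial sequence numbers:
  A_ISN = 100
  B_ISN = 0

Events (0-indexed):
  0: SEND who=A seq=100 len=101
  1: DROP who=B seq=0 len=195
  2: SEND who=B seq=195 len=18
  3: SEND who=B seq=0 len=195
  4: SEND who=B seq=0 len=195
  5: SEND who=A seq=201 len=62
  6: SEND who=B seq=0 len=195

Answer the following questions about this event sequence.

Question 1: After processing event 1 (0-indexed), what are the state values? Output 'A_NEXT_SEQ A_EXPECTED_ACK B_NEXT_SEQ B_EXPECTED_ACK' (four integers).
After event 0: A_seq=201 A_ack=0 B_seq=0 B_ack=201
After event 1: A_seq=201 A_ack=0 B_seq=195 B_ack=201

201 0 195 201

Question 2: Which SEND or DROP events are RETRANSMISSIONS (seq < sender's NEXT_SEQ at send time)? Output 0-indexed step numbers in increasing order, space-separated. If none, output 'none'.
Step 0: SEND seq=100 -> fresh
Step 1: DROP seq=0 -> fresh
Step 2: SEND seq=195 -> fresh
Step 3: SEND seq=0 -> retransmit
Step 4: SEND seq=0 -> retransmit
Step 5: SEND seq=201 -> fresh
Step 6: SEND seq=0 -> retransmit

Answer: 3 4 6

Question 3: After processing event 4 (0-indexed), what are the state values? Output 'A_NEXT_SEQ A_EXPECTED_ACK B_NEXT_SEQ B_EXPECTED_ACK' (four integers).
After event 0: A_seq=201 A_ack=0 B_seq=0 B_ack=201
After event 1: A_seq=201 A_ack=0 B_seq=195 B_ack=201
After event 2: A_seq=201 A_ack=0 B_seq=213 B_ack=201
After event 3: A_seq=201 A_ack=213 B_seq=213 B_ack=201
After event 4: A_seq=201 A_ack=213 B_seq=213 B_ack=201

201 213 213 201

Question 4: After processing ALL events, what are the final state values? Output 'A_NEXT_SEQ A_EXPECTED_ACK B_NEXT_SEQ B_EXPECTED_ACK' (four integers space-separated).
Answer: 263 213 213 263

Derivation:
After event 0: A_seq=201 A_ack=0 B_seq=0 B_ack=201
After event 1: A_seq=201 A_ack=0 B_seq=195 B_ack=201
After event 2: A_seq=201 A_ack=0 B_seq=213 B_ack=201
After event 3: A_seq=201 A_ack=213 B_seq=213 B_ack=201
After event 4: A_seq=201 A_ack=213 B_seq=213 B_ack=201
After event 5: A_seq=263 A_ack=213 B_seq=213 B_ack=263
After event 6: A_seq=263 A_ack=213 B_seq=213 B_ack=263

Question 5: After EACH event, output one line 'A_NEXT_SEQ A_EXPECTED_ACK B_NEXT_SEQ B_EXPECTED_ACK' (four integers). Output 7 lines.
201 0 0 201
201 0 195 201
201 0 213 201
201 213 213 201
201 213 213 201
263 213 213 263
263 213 213 263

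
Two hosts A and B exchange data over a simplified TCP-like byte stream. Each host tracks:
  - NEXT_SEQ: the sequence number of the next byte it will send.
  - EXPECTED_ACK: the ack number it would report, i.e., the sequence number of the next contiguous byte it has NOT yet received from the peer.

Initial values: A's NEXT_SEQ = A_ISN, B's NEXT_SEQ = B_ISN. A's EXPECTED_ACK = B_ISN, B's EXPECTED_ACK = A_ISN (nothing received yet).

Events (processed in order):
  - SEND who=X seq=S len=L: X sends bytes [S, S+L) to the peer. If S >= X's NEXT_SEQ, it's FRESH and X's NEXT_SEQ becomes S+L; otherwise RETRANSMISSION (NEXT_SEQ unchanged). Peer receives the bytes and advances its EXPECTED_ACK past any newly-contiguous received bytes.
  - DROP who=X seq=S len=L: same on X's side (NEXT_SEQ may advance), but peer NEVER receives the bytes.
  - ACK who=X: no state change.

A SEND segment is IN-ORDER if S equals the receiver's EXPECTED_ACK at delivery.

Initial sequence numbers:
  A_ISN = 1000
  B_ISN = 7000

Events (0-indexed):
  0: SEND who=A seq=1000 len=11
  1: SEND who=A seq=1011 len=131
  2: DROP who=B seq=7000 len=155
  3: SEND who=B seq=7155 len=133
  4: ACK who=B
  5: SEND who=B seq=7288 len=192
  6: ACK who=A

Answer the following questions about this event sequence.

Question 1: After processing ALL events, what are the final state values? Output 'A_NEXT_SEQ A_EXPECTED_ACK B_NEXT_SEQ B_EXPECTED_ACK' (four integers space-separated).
Answer: 1142 7000 7480 1142

Derivation:
After event 0: A_seq=1011 A_ack=7000 B_seq=7000 B_ack=1011
After event 1: A_seq=1142 A_ack=7000 B_seq=7000 B_ack=1142
After event 2: A_seq=1142 A_ack=7000 B_seq=7155 B_ack=1142
After event 3: A_seq=1142 A_ack=7000 B_seq=7288 B_ack=1142
After event 4: A_seq=1142 A_ack=7000 B_seq=7288 B_ack=1142
After event 5: A_seq=1142 A_ack=7000 B_seq=7480 B_ack=1142
After event 6: A_seq=1142 A_ack=7000 B_seq=7480 B_ack=1142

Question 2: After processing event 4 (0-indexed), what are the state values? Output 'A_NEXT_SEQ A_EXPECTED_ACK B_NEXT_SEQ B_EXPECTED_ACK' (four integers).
After event 0: A_seq=1011 A_ack=7000 B_seq=7000 B_ack=1011
After event 1: A_seq=1142 A_ack=7000 B_seq=7000 B_ack=1142
After event 2: A_seq=1142 A_ack=7000 B_seq=7155 B_ack=1142
After event 3: A_seq=1142 A_ack=7000 B_seq=7288 B_ack=1142
After event 4: A_seq=1142 A_ack=7000 B_seq=7288 B_ack=1142

1142 7000 7288 1142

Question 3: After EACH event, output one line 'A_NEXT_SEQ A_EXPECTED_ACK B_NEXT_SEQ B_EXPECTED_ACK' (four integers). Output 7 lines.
1011 7000 7000 1011
1142 7000 7000 1142
1142 7000 7155 1142
1142 7000 7288 1142
1142 7000 7288 1142
1142 7000 7480 1142
1142 7000 7480 1142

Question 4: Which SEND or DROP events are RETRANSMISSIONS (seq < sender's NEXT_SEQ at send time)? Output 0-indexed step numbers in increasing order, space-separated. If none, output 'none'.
Step 0: SEND seq=1000 -> fresh
Step 1: SEND seq=1011 -> fresh
Step 2: DROP seq=7000 -> fresh
Step 3: SEND seq=7155 -> fresh
Step 5: SEND seq=7288 -> fresh

Answer: none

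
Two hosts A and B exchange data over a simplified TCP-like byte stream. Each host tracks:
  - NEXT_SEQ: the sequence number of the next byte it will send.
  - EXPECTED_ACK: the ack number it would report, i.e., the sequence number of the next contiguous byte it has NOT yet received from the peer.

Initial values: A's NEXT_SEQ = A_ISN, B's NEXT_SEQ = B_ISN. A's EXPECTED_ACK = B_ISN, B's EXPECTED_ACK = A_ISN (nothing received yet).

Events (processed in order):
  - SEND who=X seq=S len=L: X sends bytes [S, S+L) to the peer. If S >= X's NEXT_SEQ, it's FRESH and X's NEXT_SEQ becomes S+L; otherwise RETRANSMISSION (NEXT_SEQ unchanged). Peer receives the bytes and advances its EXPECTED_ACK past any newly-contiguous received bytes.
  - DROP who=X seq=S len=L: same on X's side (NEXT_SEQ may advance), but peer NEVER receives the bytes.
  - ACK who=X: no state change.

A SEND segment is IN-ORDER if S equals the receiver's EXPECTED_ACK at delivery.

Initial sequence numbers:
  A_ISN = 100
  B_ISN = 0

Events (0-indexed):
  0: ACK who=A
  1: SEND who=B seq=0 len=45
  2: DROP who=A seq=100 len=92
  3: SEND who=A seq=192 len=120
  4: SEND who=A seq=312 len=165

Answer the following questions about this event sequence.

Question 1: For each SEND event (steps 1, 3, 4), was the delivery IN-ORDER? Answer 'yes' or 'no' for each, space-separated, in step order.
Step 1: SEND seq=0 -> in-order
Step 3: SEND seq=192 -> out-of-order
Step 4: SEND seq=312 -> out-of-order

Answer: yes no no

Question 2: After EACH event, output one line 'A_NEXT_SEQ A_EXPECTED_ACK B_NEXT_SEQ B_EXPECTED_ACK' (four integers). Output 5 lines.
100 0 0 100
100 45 45 100
192 45 45 100
312 45 45 100
477 45 45 100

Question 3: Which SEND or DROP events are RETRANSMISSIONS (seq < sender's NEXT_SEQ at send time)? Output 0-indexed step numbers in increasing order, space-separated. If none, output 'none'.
Step 1: SEND seq=0 -> fresh
Step 2: DROP seq=100 -> fresh
Step 3: SEND seq=192 -> fresh
Step 4: SEND seq=312 -> fresh

Answer: none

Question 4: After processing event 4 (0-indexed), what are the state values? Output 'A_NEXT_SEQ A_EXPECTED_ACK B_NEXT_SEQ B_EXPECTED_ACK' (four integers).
After event 0: A_seq=100 A_ack=0 B_seq=0 B_ack=100
After event 1: A_seq=100 A_ack=45 B_seq=45 B_ack=100
After event 2: A_seq=192 A_ack=45 B_seq=45 B_ack=100
After event 3: A_seq=312 A_ack=45 B_seq=45 B_ack=100
After event 4: A_seq=477 A_ack=45 B_seq=45 B_ack=100

477 45 45 100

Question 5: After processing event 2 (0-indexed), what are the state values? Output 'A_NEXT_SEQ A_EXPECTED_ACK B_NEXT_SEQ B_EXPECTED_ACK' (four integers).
After event 0: A_seq=100 A_ack=0 B_seq=0 B_ack=100
After event 1: A_seq=100 A_ack=45 B_seq=45 B_ack=100
After event 2: A_seq=192 A_ack=45 B_seq=45 B_ack=100

192 45 45 100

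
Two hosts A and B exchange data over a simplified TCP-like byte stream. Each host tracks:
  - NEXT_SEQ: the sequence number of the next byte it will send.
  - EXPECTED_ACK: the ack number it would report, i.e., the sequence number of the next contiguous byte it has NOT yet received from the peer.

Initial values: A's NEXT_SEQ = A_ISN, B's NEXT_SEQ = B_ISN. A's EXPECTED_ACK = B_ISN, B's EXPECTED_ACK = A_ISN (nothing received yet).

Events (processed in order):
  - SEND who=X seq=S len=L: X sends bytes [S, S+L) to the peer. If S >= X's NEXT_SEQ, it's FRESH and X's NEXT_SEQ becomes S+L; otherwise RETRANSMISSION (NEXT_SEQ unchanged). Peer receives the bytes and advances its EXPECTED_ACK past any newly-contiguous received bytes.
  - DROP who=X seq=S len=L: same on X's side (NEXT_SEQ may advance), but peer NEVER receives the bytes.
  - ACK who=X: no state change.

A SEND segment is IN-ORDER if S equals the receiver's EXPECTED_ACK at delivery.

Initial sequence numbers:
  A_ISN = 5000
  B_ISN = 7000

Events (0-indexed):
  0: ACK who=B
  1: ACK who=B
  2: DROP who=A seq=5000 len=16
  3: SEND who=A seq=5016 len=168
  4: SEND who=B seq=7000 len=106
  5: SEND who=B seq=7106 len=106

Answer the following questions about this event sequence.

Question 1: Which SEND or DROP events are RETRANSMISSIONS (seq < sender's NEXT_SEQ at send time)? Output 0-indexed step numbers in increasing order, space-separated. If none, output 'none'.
Step 2: DROP seq=5000 -> fresh
Step 3: SEND seq=5016 -> fresh
Step 4: SEND seq=7000 -> fresh
Step 5: SEND seq=7106 -> fresh

Answer: none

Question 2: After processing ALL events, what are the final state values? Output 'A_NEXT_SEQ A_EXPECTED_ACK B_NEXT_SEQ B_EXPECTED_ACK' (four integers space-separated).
Answer: 5184 7212 7212 5000

Derivation:
After event 0: A_seq=5000 A_ack=7000 B_seq=7000 B_ack=5000
After event 1: A_seq=5000 A_ack=7000 B_seq=7000 B_ack=5000
After event 2: A_seq=5016 A_ack=7000 B_seq=7000 B_ack=5000
After event 3: A_seq=5184 A_ack=7000 B_seq=7000 B_ack=5000
After event 4: A_seq=5184 A_ack=7106 B_seq=7106 B_ack=5000
After event 5: A_seq=5184 A_ack=7212 B_seq=7212 B_ack=5000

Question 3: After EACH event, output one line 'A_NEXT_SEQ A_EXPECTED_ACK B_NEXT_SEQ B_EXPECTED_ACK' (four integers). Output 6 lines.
5000 7000 7000 5000
5000 7000 7000 5000
5016 7000 7000 5000
5184 7000 7000 5000
5184 7106 7106 5000
5184 7212 7212 5000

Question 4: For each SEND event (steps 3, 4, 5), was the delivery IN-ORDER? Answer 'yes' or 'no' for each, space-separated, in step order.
Answer: no yes yes

Derivation:
Step 3: SEND seq=5016 -> out-of-order
Step 4: SEND seq=7000 -> in-order
Step 5: SEND seq=7106 -> in-order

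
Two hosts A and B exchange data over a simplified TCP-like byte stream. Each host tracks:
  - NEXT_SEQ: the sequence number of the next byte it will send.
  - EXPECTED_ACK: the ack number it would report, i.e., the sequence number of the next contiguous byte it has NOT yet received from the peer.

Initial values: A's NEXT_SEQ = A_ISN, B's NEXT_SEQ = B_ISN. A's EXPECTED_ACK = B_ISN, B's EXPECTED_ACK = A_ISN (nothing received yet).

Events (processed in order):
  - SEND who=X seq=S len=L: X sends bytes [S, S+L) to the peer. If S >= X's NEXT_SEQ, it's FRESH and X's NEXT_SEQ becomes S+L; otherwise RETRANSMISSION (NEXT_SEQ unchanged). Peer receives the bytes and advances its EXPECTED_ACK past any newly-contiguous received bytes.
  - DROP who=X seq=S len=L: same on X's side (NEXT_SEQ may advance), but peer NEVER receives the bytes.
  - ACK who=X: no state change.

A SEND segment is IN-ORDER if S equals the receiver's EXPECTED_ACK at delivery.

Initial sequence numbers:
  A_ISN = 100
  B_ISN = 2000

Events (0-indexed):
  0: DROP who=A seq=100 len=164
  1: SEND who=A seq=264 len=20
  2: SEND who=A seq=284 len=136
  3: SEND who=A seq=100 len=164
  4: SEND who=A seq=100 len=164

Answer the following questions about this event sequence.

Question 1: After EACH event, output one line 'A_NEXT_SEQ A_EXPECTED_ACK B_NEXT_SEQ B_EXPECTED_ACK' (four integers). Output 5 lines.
264 2000 2000 100
284 2000 2000 100
420 2000 2000 100
420 2000 2000 420
420 2000 2000 420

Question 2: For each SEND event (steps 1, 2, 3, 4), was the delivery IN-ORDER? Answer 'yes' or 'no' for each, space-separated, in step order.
Step 1: SEND seq=264 -> out-of-order
Step 2: SEND seq=284 -> out-of-order
Step 3: SEND seq=100 -> in-order
Step 4: SEND seq=100 -> out-of-order

Answer: no no yes no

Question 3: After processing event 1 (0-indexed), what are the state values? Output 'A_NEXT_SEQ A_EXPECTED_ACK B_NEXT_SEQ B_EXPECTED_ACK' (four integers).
After event 0: A_seq=264 A_ack=2000 B_seq=2000 B_ack=100
After event 1: A_seq=284 A_ack=2000 B_seq=2000 B_ack=100

284 2000 2000 100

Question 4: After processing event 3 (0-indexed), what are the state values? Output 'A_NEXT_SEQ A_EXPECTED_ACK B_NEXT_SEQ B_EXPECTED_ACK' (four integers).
After event 0: A_seq=264 A_ack=2000 B_seq=2000 B_ack=100
After event 1: A_seq=284 A_ack=2000 B_seq=2000 B_ack=100
After event 2: A_seq=420 A_ack=2000 B_seq=2000 B_ack=100
After event 3: A_seq=420 A_ack=2000 B_seq=2000 B_ack=420

420 2000 2000 420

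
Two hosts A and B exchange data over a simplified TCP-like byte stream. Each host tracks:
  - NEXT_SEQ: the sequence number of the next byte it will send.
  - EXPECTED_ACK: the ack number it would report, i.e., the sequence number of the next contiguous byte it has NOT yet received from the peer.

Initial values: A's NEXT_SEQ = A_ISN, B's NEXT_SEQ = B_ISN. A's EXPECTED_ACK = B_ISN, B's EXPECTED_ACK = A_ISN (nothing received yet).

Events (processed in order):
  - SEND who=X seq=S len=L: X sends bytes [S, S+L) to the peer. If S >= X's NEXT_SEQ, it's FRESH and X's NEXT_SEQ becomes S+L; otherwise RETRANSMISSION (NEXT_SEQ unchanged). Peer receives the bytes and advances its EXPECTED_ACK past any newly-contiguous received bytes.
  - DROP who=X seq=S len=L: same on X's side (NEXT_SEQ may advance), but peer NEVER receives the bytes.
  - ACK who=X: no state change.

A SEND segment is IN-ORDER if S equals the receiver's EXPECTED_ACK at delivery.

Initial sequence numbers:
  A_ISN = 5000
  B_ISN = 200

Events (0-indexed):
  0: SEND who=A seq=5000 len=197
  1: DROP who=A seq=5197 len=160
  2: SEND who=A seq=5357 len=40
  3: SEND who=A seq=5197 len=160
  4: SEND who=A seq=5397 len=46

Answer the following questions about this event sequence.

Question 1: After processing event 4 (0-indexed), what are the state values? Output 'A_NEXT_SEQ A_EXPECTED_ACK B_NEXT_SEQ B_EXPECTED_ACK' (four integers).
After event 0: A_seq=5197 A_ack=200 B_seq=200 B_ack=5197
After event 1: A_seq=5357 A_ack=200 B_seq=200 B_ack=5197
After event 2: A_seq=5397 A_ack=200 B_seq=200 B_ack=5197
After event 3: A_seq=5397 A_ack=200 B_seq=200 B_ack=5397
After event 4: A_seq=5443 A_ack=200 B_seq=200 B_ack=5443

5443 200 200 5443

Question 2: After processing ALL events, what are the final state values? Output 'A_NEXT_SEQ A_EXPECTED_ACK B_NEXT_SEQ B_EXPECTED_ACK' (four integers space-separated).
Answer: 5443 200 200 5443

Derivation:
After event 0: A_seq=5197 A_ack=200 B_seq=200 B_ack=5197
After event 1: A_seq=5357 A_ack=200 B_seq=200 B_ack=5197
After event 2: A_seq=5397 A_ack=200 B_seq=200 B_ack=5197
After event 3: A_seq=5397 A_ack=200 B_seq=200 B_ack=5397
After event 4: A_seq=5443 A_ack=200 B_seq=200 B_ack=5443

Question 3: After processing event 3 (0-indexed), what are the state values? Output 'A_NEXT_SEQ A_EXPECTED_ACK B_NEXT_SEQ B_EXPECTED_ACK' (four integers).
After event 0: A_seq=5197 A_ack=200 B_seq=200 B_ack=5197
After event 1: A_seq=5357 A_ack=200 B_seq=200 B_ack=5197
After event 2: A_seq=5397 A_ack=200 B_seq=200 B_ack=5197
After event 3: A_seq=5397 A_ack=200 B_seq=200 B_ack=5397

5397 200 200 5397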